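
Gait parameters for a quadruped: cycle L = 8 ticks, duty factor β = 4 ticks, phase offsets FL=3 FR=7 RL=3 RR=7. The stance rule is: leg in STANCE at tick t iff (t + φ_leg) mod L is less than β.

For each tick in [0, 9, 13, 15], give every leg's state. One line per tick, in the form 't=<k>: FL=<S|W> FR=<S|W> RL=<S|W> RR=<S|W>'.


t=0: phase=(3,7,3,7) vs β=4 → FL=S FR=W RL=S RR=W
t=9: phase=(4,0,4,0) vs β=4 → FL=W FR=S RL=W RR=S
t=13: phase=(0,4,0,4) vs β=4 → FL=S FR=W RL=S RR=W
t=15: phase=(2,6,2,6) vs β=4 → FL=S FR=W RL=S RR=W

t=0: FL=S FR=W RL=S RR=W
t=9: FL=W FR=S RL=W RR=S
t=13: FL=S FR=W RL=S RR=W
t=15: FL=S FR=W RL=S RR=W


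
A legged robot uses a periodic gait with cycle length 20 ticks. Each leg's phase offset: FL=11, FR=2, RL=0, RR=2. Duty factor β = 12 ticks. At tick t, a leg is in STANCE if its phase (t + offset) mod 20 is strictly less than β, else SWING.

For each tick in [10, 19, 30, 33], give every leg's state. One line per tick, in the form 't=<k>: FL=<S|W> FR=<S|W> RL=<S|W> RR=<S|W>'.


t=10: FL=S FR=W RL=S RR=W
t=19: FL=S FR=S RL=W RR=S
t=30: FL=S FR=W RL=S RR=W
t=33: FL=S FR=W RL=W RR=W

t=10: phase=(1,12,10,12) vs β=12 → FL=S FR=W RL=S RR=W
t=19: phase=(10,1,19,1) vs β=12 → FL=S FR=S RL=W RR=S
t=30: phase=(1,12,10,12) vs β=12 → FL=S FR=W RL=S RR=W
t=33: phase=(4,15,13,15) vs β=12 → FL=S FR=W RL=W RR=W


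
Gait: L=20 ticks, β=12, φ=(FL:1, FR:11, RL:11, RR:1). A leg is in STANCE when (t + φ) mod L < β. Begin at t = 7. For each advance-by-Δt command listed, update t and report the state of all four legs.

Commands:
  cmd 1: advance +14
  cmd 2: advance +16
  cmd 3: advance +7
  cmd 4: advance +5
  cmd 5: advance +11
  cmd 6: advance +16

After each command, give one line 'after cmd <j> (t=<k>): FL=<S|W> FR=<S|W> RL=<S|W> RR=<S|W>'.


start t=7: FL=S FR=W RL=W RR=S
cmd 1: advance +14 → t=21, phase=(2,12,12,2) → FL=S FR=W RL=W RR=S
cmd 2: advance +16 → t=37, phase=(18,8,8,18) → FL=W FR=S RL=S RR=W
cmd 3: advance +7 → t=44, phase=(5,15,15,5) → FL=S FR=W RL=W RR=S
cmd 4: advance +5 → t=49, phase=(10,0,0,10) → FL=S FR=S RL=S RR=S
cmd 5: advance +11 → t=60, phase=(1,11,11,1) → FL=S FR=S RL=S RR=S
cmd 6: advance +16 → t=76, phase=(17,7,7,17) → FL=W FR=S RL=S RR=W

after cmd 1 (t=21): FL=S FR=W RL=W RR=S
after cmd 2 (t=37): FL=W FR=S RL=S RR=W
after cmd 3 (t=44): FL=S FR=W RL=W RR=S
after cmd 4 (t=49): FL=S FR=S RL=S RR=S
after cmd 5 (t=60): FL=S FR=S RL=S RR=S
after cmd 6 (t=76): FL=W FR=S RL=S RR=W


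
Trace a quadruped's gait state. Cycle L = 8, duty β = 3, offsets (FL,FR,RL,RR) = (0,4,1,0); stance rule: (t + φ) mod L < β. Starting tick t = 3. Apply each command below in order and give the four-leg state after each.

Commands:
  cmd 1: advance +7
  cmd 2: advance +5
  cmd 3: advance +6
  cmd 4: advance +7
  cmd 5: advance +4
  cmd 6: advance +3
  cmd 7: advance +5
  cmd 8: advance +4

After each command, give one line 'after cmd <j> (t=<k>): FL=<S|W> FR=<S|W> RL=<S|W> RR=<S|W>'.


after cmd 1 (t=10): FL=S FR=W RL=W RR=S
after cmd 2 (t=15): FL=W FR=W RL=S RR=W
after cmd 3 (t=21): FL=W FR=S RL=W RR=W
after cmd 4 (t=28): FL=W FR=S RL=W RR=W
after cmd 5 (t=32): FL=S FR=W RL=S RR=S
after cmd 6 (t=35): FL=W FR=W RL=W RR=W
after cmd 7 (t=40): FL=S FR=W RL=S RR=S
after cmd 8 (t=44): FL=W FR=S RL=W RR=W

start t=3: FL=W FR=W RL=W RR=W
cmd 1: advance +7 → t=10, phase=(2,6,3,2) → FL=S FR=W RL=W RR=S
cmd 2: advance +5 → t=15, phase=(7,3,0,7) → FL=W FR=W RL=S RR=W
cmd 3: advance +6 → t=21, phase=(5,1,6,5) → FL=W FR=S RL=W RR=W
cmd 4: advance +7 → t=28, phase=(4,0,5,4) → FL=W FR=S RL=W RR=W
cmd 5: advance +4 → t=32, phase=(0,4,1,0) → FL=S FR=W RL=S RR=S
cmd 6: advance +3 → t=35, phase=(3,7,4,3) → FL=W FR=W RL=W RR=W
cmd 7: advance +5 → t=40, phase=(0,4,1,0) → FL=S FR=W RL=S RR=S
cmd 8: advance +4 → t=44, phase=(4,0,5,4) → FL=W FR=S RL=W RR=W


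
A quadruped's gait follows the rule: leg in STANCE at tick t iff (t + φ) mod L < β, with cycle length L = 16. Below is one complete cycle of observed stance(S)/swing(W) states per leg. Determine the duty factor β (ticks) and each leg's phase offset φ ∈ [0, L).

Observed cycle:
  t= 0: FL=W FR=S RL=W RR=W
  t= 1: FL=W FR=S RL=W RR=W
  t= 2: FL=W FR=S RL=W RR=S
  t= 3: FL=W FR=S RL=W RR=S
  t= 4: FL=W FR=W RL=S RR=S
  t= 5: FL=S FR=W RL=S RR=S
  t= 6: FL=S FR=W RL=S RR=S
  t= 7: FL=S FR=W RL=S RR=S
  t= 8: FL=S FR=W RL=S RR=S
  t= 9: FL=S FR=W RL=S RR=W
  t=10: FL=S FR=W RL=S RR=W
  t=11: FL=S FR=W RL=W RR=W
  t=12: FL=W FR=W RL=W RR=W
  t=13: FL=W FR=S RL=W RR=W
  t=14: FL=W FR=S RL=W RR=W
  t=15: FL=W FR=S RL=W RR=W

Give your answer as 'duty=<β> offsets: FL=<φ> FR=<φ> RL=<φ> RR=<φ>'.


duty β = stance ticks per leg = 7
FL: stance ticks = 7; W→S at t=5 → φ=11
FR: stance ticks = 7; W→S at t=13 → φ=3
RL: stance ticks = 7; W→S at t=4 → φ=12
RR: stance ticks = 7; W→S at t=2 → φ=14

duty=7 offsets: FL=11 FR=3 RL=12 RR=14


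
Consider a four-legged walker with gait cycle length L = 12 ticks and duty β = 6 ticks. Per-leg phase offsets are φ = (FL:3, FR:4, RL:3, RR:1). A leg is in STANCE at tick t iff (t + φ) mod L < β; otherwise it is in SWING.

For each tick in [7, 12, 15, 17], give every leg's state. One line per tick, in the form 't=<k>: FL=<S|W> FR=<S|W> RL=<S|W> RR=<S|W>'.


t=7: FL=W FR=W RL=W RR=W
t=12: FL=S FR=S RL=S RR=S
t=15: FL=W FR=W RL=W RR=S
t=17: FL=W FR=W RL=W RR=W

t=7: phase=(10,11,10,8) vs β=6 → FL=W FR=W RL=W RR=W
t=12: phase=(3,4,3,1) vs β=6 → FL=S FR=S RL=S RR=S
t=15: phase=(6,7,6,4) vs β=6 → FL=W FR=W RL=W RR=S
t=17: phase=(8,9,8,6) vs β=6 → FL=W FR=W RL=W RR=W


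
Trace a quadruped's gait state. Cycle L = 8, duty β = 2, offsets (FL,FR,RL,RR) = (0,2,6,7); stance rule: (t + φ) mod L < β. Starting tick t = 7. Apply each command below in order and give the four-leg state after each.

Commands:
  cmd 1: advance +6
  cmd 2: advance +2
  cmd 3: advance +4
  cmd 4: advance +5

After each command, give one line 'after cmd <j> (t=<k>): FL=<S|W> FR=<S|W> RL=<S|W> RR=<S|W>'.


start t=7: FL=W FR=S RL=W RR=W
cmd 1: advance +6 → t=13, phase=(5,7,3,4) → FL=W FR=W RL=W RR=W
cmd 2: advance +2 → t=15, phase=(7,1,5,6) → FL=W FR=S RL=W RR=W
cmd 3: advance +4 → t=19, phase=(3,5,1,2) → FL=W FR=W RL=S RR=W
cmd 4: advance +5 → t=24, phase=(0,2,6,7) → FL=S FR=W RL=W RR=W

after cmd 1 (t=13): FL=W FR=W RL=W RR=W
after cmd 2 (t=15): FL=W FR=S RL=W RR=W
after cmd 3 (t=19): FL=W FR=W RL=S RR=W
after cmd 4 (t=24): FL=S FR=W RL=W RR=W


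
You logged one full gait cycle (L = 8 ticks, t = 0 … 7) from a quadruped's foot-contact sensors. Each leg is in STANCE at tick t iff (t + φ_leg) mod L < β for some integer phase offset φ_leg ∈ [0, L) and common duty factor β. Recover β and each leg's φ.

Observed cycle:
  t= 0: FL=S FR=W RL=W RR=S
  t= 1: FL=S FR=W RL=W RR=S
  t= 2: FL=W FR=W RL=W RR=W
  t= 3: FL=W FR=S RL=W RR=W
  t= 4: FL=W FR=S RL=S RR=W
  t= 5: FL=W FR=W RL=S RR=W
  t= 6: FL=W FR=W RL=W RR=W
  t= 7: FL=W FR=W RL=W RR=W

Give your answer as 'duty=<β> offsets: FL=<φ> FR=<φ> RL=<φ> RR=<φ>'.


duty β = stance ticks per leg = 2
FL: stance ticks = 2; W→S at t=0 → φ=0
FR: stance ticks = 2; W→S at t=3 → φ=5
RL: stance ticks = 2; W→S at t=4 → φ=4
RR: stance ticks = 2; W→S at t=0 → φ=0

duty=2 offsets: FL=0 FR=5 RL=4 RR=0


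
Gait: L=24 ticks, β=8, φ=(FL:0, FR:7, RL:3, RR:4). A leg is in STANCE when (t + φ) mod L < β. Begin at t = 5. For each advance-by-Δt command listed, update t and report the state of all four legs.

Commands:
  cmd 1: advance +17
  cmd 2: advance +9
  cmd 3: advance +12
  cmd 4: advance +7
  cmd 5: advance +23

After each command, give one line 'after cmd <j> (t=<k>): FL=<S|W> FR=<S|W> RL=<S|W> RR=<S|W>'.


start t=5: FL=S FR=W RL=W RR=W
cmd 1: advance +17 → t=22, phase=(22,5,1,2) → FL=W FR=S RL=S RR=S
cmd 2: advance +9 → t=31, phase=(7,14,10,11) → FL=S FR=W RL=W RR=W
cmd 3: advance +12 → t=43, phase=(19,2,22,23) → FL=W FR=S RL=W RR=W
cmd 4: advance +7 → t=50, phase=(2,9,5,6) → FL=S FR=W RL=S RR=S
cmd 5: advance +23 → t=73, phase=(1,8,4,5) → FL=S FR=W RL=S RR=S

after cmd 1 (t=22): FL=W FR=S RL=S RR=S
after cmd 2 (t=31): FL=S FR=W RL=W RR=W
after cmd 3 (t=43): FL=W FR=S RL=W RR=W
after cmd 4 (t=50): FL=S FR=W RL=S RR=S
after cmd 5 (t=73): FL=S FR=W RL=S RR=S


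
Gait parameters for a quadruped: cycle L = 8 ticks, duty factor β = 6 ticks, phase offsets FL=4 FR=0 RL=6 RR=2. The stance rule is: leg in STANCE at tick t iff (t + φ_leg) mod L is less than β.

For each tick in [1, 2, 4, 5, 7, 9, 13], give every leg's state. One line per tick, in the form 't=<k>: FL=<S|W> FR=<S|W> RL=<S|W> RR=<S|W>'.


t=1: phase=(5,1,7,3) vs β=6 → FL=S FR=S RL=W RR=S
t=2: phase=(6,2,0,4) vs β=6 → FL=W FR=S RL=S RR=S
t=4: phase=(0,4,2,6) vs β=6 → FL=S FR=S RL=S RR=W
t=5: phase=(1,5,3,7) vs β=6 → FL=S FR=S RL=S RR=W
t=7: phase=(3,7,5,1) vs β=6 → FL=S FR=W RL=S RR=S
t=9: phase=(5,1,7,3) vs β=6 → FL=S FR=S RL=W RR=S
t=13: phase=(1,5,3,7) vs β=6 → FL=S FR=S RL=S RR=W

t=1: FL=S FR=S RL=W RR=S
t=2: FL=W FR=S RL=S RR=S
t=4: FL=S FR=S RL=S RR=W
t=5: FL=S FR=S RL=S RR=W
t=7: FL=S FR=W RL=S RR=S
t=9: FL=S FR=S RL=W RR=S
t=13: FL=S FR=S RL=S RR=W


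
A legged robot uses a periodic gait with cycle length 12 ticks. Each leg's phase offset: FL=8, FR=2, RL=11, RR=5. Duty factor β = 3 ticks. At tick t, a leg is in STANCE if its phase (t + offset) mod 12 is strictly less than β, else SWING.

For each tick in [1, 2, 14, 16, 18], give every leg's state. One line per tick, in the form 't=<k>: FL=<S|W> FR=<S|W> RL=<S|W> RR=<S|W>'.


t=1: phase=(9,3,0,6) vs β=3 → FL=W FR=W RL=S RR=W
t=2: phase=(10,4,1,7) vs β=3 → FL=W FR=W RL=S RR=W
t=14: phase=(10,4,1,7) vs β=3 → FL=W FR=W RL=S RR=W
t=16: phase=(0,6,3,9) vs β=3 → FL=S FR=W RL=W RR=W
t=18: phase=(2,8,5,11) vs β=3 → FL=S FR=W RL=W RR=W

t=1: FL=W FR=W RL=S RR=W
t=2: FL=W FR=W RL=S RR=W
t=14: FL=W FR=W RL=S RR=W
t=16: FL=S FR=W RL=W RR=W
t=18: FL=S FR=W RL=W RR=W


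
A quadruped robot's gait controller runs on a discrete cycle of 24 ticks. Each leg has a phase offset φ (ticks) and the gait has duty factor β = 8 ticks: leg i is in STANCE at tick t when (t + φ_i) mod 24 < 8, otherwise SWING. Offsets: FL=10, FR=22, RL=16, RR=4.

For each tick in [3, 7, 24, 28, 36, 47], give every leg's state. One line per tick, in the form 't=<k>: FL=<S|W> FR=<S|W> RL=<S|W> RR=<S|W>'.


t=3: FL=W FR=S RL=W RR=S
t=7: FL=W FR=S RL=W RR=W
t=24: FL=W FR=W RL=W RR=S
t=28: FL=W FR=S RL=W RR=W
t=36: FL=W FR=W RL=S RR=W
t=47: FL=W FR=W RL=W RR=S

t=3: phase=(13,1,19,7) vs β=8 → FL=W FR=S RL=W RR=S
t=7: phase=(17,5,23,11) vs β=8 → FL=W FR=S RL=W RR=W
t=24: phase=(10,22,16,4) vs β=8 → FL=W FR=W RL=W RR=S
t=28: phase=(14,2,20,8) vs β=8 → FL=W FR=S RL=W RR=W
t=36: phase=(22,10,4,16) vs β=8 → FL=W FR=W RL=S RR=W
t=47: phase=(9,21,15,3) vs β=8 → FL=W FR=W RL=W RR=S


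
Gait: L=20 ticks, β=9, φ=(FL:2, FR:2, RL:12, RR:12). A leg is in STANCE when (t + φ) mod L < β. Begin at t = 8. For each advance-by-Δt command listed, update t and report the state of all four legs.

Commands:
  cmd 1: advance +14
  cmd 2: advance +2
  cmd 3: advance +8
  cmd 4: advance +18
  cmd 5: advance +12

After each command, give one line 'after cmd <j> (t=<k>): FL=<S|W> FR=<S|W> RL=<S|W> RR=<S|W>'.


after cmd 1 (t=22): FL=S FR=S RL=W RR=W
after cmd 2 (t=24): FL=S FR=S RL=W RR=W
after cmd 3 (t=32): FL=W FR=W RL=S RR=S
after cmd 4 (t=50): FL=W FR=W RL=S RR=S
after cmd 5 (t=62): FL=S FR=S RL=W RR=W

start t=8: FL=W FR=W RL=S RR=S
cmd 1: advance +14 → t=22, phase=(4,4,14,14) → FL=S FR=S RL=W RR=W
cmd 2: advance +2 → t=24, phase=(6,6,16,16) → FL=S FR=S RL=W RR=W
cmd 3: advance +8 → t=32, phase=(14,14,4,4) → FL=W FR=W RL=S RR=S
cmd 4: advance +18 → t=50, phase=(12,12,2,2) → FL=W FR=W RL=S RR=S
cmd 5: advance +12 → t=62, phase=(4,4,14,14) → FL=S FR=S RL=W RR=W


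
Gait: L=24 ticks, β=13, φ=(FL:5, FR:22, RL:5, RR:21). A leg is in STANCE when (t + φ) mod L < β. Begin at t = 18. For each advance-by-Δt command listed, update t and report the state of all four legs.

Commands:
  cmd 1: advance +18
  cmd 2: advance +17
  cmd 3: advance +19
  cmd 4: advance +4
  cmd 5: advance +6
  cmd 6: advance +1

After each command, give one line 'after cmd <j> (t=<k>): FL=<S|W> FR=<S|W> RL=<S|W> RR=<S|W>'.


start t=18: FL=W FR=W RL=W RR=W
cmd 1: advance +18 → t=36, phase=(17,10,17,9) → FL=W FR=S RL=W RR=S
cmd 2: advance +17 → t=53, phase=(10,3,10,2) → FL=S FR=S RL=S RR=S
cmd 3: advance +19 → t=72, phase=(5,22,5,21) → FL=S FR=W RL=S RR=W
cmd 4: advance +4 → t=76, phase=(9,2,9,1) → FL=S FR=S RL=S RR=S
cmd 5: advance +6 → t=82, phase=(15,8,15,7) → FL=W FR=S RL=W RR=S
cmd 6: advance +1 → t=83, phase=(16,9,16,8) → FL=W FR=S RL=W RR=S

after cmd 1 (t=36): FL=W FR=S RL=W RR=S
after cmd 2 (t=53): FL=S FR=S RL=S RR=S
after cmd 3 (t=72): FL=S FR=W RL=S RR=W
after cmd 4 (t=76): FL=S FR=S RL=S RR=S
after cmd 5 (t=82): FL=W FR=S RL=W RR=S
after cmd 6 (t=83): FL=W FR=S RL=W RR=S


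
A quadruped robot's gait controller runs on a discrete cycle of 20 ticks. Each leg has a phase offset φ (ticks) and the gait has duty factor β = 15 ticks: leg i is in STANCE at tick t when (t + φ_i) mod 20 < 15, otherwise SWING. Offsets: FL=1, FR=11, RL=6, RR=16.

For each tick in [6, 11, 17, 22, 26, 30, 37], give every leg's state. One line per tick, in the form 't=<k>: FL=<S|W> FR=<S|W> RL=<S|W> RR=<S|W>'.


t=6: FL=S FR=W RL=S RR=S
t=11: FL=S FR=S RL=W RR=S
t=17: FL=W FR=S RL=S RR=S
t=22: FL=S FR=S RL=S RR=W
t=26: FL=S FR=W RL=S RR=S
t=30: FL=S FR=S RL=W RR=S
t=37: FL=W FR=S RL=S RR=S

t=6: phase=(7,17,12,2) vs β=15 → FL=S FR=W RL=S RR=S
t=11: phase=(12,2,17,7) vs β=15 → FL=S FR=S RL=W RR=S
t=17: phase=(18,8,3,13) vs β=15 → FL=W FR=S RL=S RR=S
t=22: phase=(3,13,8,18) vs β=15 → FL=S FR=S RL=S RR=W
t=26: phase=(7,17,12,2) vs β=15 → FL=S FR=W RL=S RR=S
t=30: phase=(11,1,16,6) vs β=15 → FL=S FR=S RL=W RR=S
t=37: phase=(18,8,3,13) vs β=15 → FL=W FR=S RL=S RR=S


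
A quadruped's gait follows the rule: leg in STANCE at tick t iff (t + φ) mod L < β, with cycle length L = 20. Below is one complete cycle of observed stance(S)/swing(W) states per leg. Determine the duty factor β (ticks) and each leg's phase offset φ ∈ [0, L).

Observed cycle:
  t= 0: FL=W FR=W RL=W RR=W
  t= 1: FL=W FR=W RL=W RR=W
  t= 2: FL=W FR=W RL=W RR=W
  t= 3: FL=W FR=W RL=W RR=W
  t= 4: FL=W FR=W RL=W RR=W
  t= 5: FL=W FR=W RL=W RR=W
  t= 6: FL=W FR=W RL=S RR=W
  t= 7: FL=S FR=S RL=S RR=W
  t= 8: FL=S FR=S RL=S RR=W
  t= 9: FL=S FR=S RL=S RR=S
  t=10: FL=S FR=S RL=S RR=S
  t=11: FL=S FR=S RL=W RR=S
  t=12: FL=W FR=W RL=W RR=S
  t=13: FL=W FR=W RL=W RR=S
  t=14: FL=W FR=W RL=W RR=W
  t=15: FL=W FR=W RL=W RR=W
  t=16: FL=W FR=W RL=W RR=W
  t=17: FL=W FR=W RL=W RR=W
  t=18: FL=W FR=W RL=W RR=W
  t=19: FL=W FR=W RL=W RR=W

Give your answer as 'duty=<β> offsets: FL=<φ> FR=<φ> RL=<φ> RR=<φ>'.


duty β = stance ticks per leg = 5
FL: stance ticks = 5; W→S at t=7 → φ=13
FR: stance ticks = 5; W→S at t=7 → φ=13
RL: stance ticks = 5; W→S at t=6 → φ=14
RR: stance ticks = 5; W→S at t=9 → φ=11

duty=5 offsets: FL=13 FR=13 RL=14 RR=11


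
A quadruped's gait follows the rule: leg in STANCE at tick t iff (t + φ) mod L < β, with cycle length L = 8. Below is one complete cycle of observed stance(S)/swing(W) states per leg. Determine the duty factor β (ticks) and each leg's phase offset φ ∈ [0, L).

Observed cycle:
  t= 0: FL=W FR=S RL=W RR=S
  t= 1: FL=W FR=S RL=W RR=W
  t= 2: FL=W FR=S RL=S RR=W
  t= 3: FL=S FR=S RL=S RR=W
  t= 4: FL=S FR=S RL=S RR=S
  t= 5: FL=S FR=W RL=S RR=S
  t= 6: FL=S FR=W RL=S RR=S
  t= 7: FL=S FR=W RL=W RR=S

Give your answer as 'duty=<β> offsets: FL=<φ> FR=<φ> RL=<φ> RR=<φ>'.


duty=5 offsets: FL=5 FR=0 RL=6 RR=4

duty β = stance ticks per leg = 5
FL: stance ticks = 5; W→S at t=3 → φ=5
FR: stance ticks = 5; W→S at t=0 → φ=0
RL: stance ticks = 5; W→S at t=2 → φ=6
RR: stance ticks = 5; W→S at t=4 → φ=4


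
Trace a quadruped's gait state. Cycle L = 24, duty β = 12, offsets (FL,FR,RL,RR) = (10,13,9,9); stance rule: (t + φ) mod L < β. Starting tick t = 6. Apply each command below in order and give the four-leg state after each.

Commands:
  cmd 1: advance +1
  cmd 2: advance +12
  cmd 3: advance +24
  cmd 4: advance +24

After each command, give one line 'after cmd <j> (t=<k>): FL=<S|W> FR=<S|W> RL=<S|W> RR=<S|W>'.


after cmd 1 (t=7): FL=W FR=W RL=W RR=W
after cmd 2 (t=19): FL=S FR=S RL=S RR=S
after cmd 3 (t=43): FL=S FR=S RL=S RR=S
after cmd 4 (t=67): FL=S FR=S RL=S RR=S

start t=6: FL=W FR=W RL=W RR=W
cmd 1: advance +1 → t=7, phase=(17,20,16,16) → FL=W FR=W RL=W RR=W
cmd 2: advance +12 → t=19, phase=(5,8,4,4) → FL=S FR=S RL=S RR=S
cmd 3: advance +24 → t=43, phase=(5,8,4,4) → FL=S FR=S RL=S RR=S
cmd 4: advance +24 → t=67, phase=(5,8,4,4) → FL=S FR=S RL=S RR=S


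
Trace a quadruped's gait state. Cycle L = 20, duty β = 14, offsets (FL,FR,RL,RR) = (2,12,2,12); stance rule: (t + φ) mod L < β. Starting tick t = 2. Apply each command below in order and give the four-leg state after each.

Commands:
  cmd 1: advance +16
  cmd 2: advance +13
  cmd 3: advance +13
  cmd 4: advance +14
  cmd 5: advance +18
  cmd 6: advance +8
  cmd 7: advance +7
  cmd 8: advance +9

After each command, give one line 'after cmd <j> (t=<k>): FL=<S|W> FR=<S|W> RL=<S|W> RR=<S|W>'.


start t=2: FL=S FR=W RL=S RR=W
cmd 1: advance +16 → t=18, phase=(0,10,0,10) → FL=S FR=S RL=S RR=S
cmd 2: advance +13 → t=31, phase=(13,3,13,3) → FL=S FR=S RL=S RR=S
cmd 3: advance +13 → t=44, phase=(6,16,6,16) → FL=S FR=W RL=S RR=W
cmd 4: advance +14 → t=58, phase=(0,10,0,10) → FL=S FR=S RL=S RR=S
cmd 5: advance +18 → t=76, phase=(18,8,18,8) → FL=W FR=S RL=W RR=S
cmd 6: advance +8 → t=84, phase=(6,16,6,16) → FL=S FR=W RL=S RR=W
cmd 7: advance +7 → t=91, phase=(13,3,13,3) → FL=S FR=S RL=S RR=S
cmd 8: advance +9 → t=100, phase=(2,12,2,12) → FL=S FR=S RL=S RR=S

after cmd 1 (t=18): FL=S FR=S RL=S RR=S
after cmd 2 (t=31): FL=S FR=S RL=S RR=S
after cmd 3 (t=44): FL=S FR=W RL=S RR=W
after cmd 4 (t=58): FL=S FR=S RL=S RR=S
after cmd 5 (t=76): FL=W FR=S RL=W RR=S
after cmd 6 (t=84): FL=S FR=W RL=S RR=W
after cmd 7 (t=91): FL=S FR=S RL=S RR=S
after cmd 8 (t=100): FL=S FR=S RL=S RR=S


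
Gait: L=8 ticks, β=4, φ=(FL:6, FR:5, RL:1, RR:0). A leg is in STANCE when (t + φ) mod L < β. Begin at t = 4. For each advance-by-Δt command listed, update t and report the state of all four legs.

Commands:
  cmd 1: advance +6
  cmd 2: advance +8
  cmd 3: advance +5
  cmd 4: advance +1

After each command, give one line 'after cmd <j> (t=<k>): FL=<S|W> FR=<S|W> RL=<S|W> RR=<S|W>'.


after cmd 1 (t=10): FL=S FR=W RL=S RR=S
after cmd 2 (t=18): FL=S FR=W RL=S RR=S
after cmd 3 (t=23): FL=W FR=W RL=S RR=W
after cmd 4 (t=24): FL=W FR=W RL=S RR=S

start t=4: FL=S FR=S RL=W RR=W
cmd 1: advance +6 → t=10, phase=(0,7,3,2) → FL=S FR=W RL=S RR=S
cmd 2: advance +8 → t=18, phase=(0,7,3,2) → FL=S FR=W RL=S RR=S
cmd 3: advance +5 → t=23, phase=(5,4,0,7) → FL=W FR=W RL=S RR=W
cmd 4: advance +1 → t=24, phase=(6,5,1,0) → FL=W FR=W RL=S RR=S


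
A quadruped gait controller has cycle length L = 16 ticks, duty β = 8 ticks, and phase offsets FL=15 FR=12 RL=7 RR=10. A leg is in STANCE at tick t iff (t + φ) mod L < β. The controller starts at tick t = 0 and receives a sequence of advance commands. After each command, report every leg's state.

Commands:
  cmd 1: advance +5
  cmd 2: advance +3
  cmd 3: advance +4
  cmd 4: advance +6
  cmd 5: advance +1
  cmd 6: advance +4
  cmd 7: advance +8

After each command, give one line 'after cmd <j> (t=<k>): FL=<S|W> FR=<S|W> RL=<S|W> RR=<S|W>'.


start t=0: FL=W FR=W RL=S RR=W
cmd 1: advance +5 → t=5, phase=(4,1,12,15) → FL=S FR=S RL=W RR=W
cmd 2: advance +3 → t=8, phase=(7,4,15,2) → FL=S FR=S RL=W RR=S
cmd 3: advance +4 → t=12, phase=(11,8,3,6) → FL=W FR=W RL=S RR=S
cmd 4: advance +6 → t=18, phase=(1,14,9,12) → FL=S FR=W RL=W RR=W
cmd 5: advance +1 → t=19, phase=(2,15,10,13) → FL=S FR=W RL=W RR=W
cmd 6: advance +4 → t=23, phase=(6,3,14,1) → FL=S FR=S RL=W RR=S
cmd 7: advance +8 → t=31, phase=(14,11,6,9) → FL=W FR=W RL=S RR=W

after cmd 1 (t=5): FL=S FR=S RL=W RR=W
after cmd 2 (t=8): FL=S FR=S RL=W RR=S
after cmd 3 (t=12): FL=W FR=W RL=S RR=S
after cmd 4 (t=18): FL=S FR=W RL=W RR=W
after cmd 5 (t=19): FL=S FR=W RL=W RR=W
after cmd 6 (t=23): FL=S FR=S RL=W RR=S
after cmd 7 (t=31): FL=W FR=W RL=S RR=W


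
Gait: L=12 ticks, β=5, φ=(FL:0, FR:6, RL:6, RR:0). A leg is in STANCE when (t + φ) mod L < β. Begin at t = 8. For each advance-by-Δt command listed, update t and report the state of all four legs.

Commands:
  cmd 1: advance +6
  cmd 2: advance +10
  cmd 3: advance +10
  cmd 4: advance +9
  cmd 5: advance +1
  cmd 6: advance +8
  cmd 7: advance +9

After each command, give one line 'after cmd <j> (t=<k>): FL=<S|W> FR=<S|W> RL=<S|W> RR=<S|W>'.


after cmd 1 (t=14): FL=S FR=W RL=W RR=S
after cmd 2 (t=24): FL=S FR=W RL=W RR=S
after cmd 3 (t=34): FL=W FR=S RL=S RR=W
after cmd 4 (t=43): FL=W FR=S RL=S RR=W
after cmd 5 (t=44): FL=W FR=S RL=S RR=W
after cmd 6 (t=52): FL=S FR=W RL=W RR=S
after cmd 7 (t=61): FL=S FR=W RL=W RR=S

start t=8: FL=W FR=S RL=S RR=W
cmd 1: advance +6 → t=14, phase=(2,8,8,2) → FL=S FR=W RL=W RR=S
cmd 2: advance +10 → t=24, phase=(0,6,6,0) → FL=S FR=W RL=W RR=S
cmd 3: advance +10 → t=34, phase=(10,4,4,10) → FL=W FR=S RL=S RR=W
cmd 4: advance +9 → t=43, phase=(7,1,1,7) → FL=W FR=S RL=S RR=W
cmd 5: advance +1 → t=44, phase=(8,2,2,8) → FL=W FR=S RL=S RR=W
cmd 6: advance +8 → t=52, phase=(4,10,10,4) → FL=S FR=W RL=W RR=S
cmd 7: advance +9 → t=61, phase=(1,7,7,1) → FL=S FR=W RL=W RR=S


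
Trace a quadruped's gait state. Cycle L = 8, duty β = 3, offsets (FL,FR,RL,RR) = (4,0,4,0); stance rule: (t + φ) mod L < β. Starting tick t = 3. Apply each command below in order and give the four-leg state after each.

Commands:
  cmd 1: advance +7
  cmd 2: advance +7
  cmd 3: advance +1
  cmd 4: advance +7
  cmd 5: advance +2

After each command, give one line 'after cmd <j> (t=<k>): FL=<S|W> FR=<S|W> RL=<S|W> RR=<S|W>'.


start t=3: FL=W FR=W RL=W RR=W
cmd 1: advance +7 → t=10, phase=(6,2,6,2) → FL=W FR=S RL=W RR=S
cmd 2: advance +7 → t=17, phase=(5,1,5,1) → FL=W FR=S RL=W RR=S
cmd 3: advance +1 → t=18, phase=(6,2,6,2) → FL=W FR=S RL=W RR=S
cmd 4: advance +7 → t=25, phase=(5,1,5,1) → FL=W FR=S RL=W RR=S
cmd 5: advance +2 → t=27, phase=(7,3,7,3) → FL=W FR=W RL=W RR=W

after cmd 1 (t=10): FL=W FR=S RL=W RR=S
after cmd 2 (t=17): FL=W FR=S RL=W RR=S
after cmd 3 (t=18): FL=W FR=S RL=W RR=S
after cmd 4 (t=25): FL=W FR=S RL=W RR=S
after cmd 5 (t=27): FL=W FR=W RL=W RR=W


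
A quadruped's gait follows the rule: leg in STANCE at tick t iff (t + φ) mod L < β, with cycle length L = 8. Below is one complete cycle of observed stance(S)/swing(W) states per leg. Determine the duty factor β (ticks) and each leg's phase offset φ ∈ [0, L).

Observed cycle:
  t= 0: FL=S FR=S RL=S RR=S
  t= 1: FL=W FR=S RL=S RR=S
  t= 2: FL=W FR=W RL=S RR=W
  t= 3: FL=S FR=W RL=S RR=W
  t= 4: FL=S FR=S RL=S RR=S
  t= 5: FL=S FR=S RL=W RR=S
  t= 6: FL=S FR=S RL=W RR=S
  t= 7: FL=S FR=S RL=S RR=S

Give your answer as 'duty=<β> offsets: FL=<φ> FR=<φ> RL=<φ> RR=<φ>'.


duty β = stance ticks per leg = 6
FL: stance ticks = 6; W→S at t=3 → φ=5
FR: stance ticks = 6; W→S at t=4 → φ=4
RL: stance ticks = 6; W→S at t=7 → φ=1
RR: stance ticks = 6; W→S at t=4 → φ=4

duty=6 offsets: FL=5 FR=4 RL=1 RR=4


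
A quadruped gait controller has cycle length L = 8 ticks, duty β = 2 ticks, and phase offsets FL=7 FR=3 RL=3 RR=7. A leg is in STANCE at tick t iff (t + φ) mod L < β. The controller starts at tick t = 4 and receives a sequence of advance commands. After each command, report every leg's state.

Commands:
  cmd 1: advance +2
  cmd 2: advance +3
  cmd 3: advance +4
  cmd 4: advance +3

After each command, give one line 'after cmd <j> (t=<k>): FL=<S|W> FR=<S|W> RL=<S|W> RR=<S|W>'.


after cmd 1 (t=6): FL=W FR=S RL=S RR=W
after cmd 2 (t=9): FL=S FR=W RL=W RR=S
after cmd 3 (t=13): FL=W FR=S RL=S RR=W
after cmd 4 (t=16): FL=W FR=W RL=W RR=W

start t=4: FL=W FR=W RL=W RR=W
cmd 1: advance +2 → t=6, phase=(5,1,1,5) → FL=W FR=S RL=S RR=W
cmd 2: advance +3 → t=9, phase=(0,4,4,0) → FL=S FR=W RL=W RR=S
cmd 3: advance +4 → t=13, phase=(4,0,0,4) → FL=W FR=S RL=S RR=W
cmd 4: advance +3 → t=16, phase=(7,3,3,7) → FL=W FR=W RL=W RR=W


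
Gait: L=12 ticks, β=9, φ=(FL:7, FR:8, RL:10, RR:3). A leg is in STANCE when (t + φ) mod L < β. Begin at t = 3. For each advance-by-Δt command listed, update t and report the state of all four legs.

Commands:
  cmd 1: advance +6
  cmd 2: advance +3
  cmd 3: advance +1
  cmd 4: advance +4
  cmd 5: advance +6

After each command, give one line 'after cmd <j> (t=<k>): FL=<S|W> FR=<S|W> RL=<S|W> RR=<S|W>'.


after cmd 1 (t=9): FL=S FR=S RL=S RR=S
after cmd 2 (t=12): FL=S FR=S RL=W RR=S
after cmd 3 (t=13): FL=S FR=W RL=W RR=S
after cmd 4 (t=17): FL=S FR=S RL=S RR=S
after cmd 5 (t=23): FL=S FR=S RL=W RR=S

start t=3: FL=W FR=W RL=S RR=S
cmd 1: advance +6 → t=9, phase=(4,5,7,0) → FL=S FR=S RL=S RR=S
cmd 2: advance +3 → t=12, phase=(7,8,10,3) → FL=S FR=S RL=W RR=S
cmd 3: advance +1 → t=13, phase=(8,9,11,4) → FL=S FR=W RL=W RR=S
cmd 4: advance +4 → t=17, phase=(0,1,3,8) → FL=S FR=S RL=S RR=S
cmd 5: advance +6 → t=23, phase=(6,7,9,2) → FL=S FR=S RL=W RR=S


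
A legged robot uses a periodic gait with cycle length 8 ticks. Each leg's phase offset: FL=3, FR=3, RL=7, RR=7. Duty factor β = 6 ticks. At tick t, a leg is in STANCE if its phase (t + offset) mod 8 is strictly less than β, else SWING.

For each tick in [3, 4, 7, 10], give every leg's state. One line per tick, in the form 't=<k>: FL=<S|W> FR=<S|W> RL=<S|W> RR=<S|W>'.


t=3: phase=(6,6,2,2) vs β=6 → FL=W FR=W RL=S RR=S
t=4: phase=(7,7,3,3) vs β=6 → FL=W FR=W RL=S RR=S
t=7: phase=(2,2,6,6) vs β=6 → FL=S FR=S RL=W RR=W
t=10: phase=(5,5,1,1) vs β=6 → FL=S FR=S RL=S RR=S

t=3: FL=W FR=W RL=S RR=S
t=4: FL=W FR=W RL=S RR=S
t=7: FL=S FR=S RL=W RR=W
t=10: FL=S FR=S RL=S RR=S


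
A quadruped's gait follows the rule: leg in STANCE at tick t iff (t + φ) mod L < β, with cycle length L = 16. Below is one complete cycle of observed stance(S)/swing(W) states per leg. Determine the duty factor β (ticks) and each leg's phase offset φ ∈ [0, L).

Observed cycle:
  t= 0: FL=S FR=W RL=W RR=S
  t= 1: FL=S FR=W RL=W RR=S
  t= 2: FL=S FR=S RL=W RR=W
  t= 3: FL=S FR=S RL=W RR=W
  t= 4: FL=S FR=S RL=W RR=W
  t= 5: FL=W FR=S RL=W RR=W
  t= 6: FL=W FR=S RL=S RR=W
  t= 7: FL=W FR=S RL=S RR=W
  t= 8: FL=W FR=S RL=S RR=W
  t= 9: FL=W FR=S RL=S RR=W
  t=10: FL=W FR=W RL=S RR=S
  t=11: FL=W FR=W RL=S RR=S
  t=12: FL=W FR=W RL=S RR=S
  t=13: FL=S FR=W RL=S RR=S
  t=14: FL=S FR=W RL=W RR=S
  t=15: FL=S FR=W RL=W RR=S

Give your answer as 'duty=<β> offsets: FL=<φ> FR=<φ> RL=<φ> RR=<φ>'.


duty=8 offsets: FL=3 FR=14 RL=10 RR=6

duty β = stance ticks per leg = 8
FL: stance ticks = 8; W→S at t=13 → φ=3
FR: stance ticks = 8; W→S at t=2 → φ=14
RL: stance ticks = 8; W→S at t=6 → φ=10
RR: stance ticks = 8; W→S at t=10 → φ=6


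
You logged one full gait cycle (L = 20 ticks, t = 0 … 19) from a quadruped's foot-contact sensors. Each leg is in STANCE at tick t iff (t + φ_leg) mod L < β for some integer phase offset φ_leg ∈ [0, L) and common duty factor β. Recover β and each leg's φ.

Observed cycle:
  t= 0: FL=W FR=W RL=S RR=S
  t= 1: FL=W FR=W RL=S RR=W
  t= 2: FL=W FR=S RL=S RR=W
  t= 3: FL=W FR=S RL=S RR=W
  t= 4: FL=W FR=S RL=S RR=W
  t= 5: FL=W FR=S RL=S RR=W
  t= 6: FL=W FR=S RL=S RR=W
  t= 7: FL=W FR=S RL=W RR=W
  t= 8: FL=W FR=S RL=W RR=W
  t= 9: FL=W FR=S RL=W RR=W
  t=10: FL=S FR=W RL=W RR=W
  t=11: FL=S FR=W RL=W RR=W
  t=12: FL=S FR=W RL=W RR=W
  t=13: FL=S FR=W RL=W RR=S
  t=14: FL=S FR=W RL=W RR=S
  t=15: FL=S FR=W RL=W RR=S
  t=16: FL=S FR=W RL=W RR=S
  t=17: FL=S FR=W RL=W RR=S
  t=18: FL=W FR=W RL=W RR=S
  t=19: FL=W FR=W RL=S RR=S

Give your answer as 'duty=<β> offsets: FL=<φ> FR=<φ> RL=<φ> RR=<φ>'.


duty β = stance ticks per leg = 8
FL: stance ticks = 8; W→S at t=10 → φ=10
FR: stance ticks = 8; W→S at t=2 → φ=18
RL: stance ticks = 8; W→S at t=19 → φ=1
RR: stance ticks = 8; W→S at t=13 → φ=7

duty=8 offsets: FL=10 FR=18 RL=1 RR=7


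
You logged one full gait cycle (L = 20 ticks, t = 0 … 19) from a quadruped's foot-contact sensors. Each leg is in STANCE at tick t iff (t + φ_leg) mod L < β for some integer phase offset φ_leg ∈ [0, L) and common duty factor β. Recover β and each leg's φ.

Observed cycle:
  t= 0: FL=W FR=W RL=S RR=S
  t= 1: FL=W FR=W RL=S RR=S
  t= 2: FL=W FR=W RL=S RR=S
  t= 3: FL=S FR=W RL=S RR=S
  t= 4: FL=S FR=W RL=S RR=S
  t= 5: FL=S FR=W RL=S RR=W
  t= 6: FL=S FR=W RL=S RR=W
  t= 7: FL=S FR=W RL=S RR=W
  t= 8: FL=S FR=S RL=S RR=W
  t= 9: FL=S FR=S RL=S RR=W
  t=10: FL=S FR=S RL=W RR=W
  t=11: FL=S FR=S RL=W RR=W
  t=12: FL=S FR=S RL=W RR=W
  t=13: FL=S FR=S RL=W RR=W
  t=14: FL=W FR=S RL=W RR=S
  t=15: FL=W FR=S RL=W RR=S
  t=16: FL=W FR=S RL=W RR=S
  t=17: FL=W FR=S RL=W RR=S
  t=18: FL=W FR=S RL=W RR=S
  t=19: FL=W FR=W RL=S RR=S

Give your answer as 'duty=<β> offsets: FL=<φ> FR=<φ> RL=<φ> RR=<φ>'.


duty=11 offsets: FL=17 FR=12 RL=1 RR=6

duty β = stance ticks per leg = 11
FL: stance ticks = 11; W→S at t=3 → φ=17
FR: stance ticks = 11; W→S at t=8 → φ=12
RL: stance ticks = 11; W→S at t=19 → φ=1
RR: stance ticks = 11; W→S at t=14 → φ=6


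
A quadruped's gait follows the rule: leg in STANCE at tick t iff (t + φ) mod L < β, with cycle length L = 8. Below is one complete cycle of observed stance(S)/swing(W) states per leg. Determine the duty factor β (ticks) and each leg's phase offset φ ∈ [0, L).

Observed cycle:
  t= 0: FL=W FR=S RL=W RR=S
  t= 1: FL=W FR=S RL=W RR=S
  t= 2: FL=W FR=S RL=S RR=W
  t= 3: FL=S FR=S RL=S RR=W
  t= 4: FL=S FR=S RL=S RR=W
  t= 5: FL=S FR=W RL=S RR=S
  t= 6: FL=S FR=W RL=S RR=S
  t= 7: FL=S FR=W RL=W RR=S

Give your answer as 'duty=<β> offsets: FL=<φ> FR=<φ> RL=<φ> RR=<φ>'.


duty=5 offsets: FL=5 FR=0 RL=6 RR=3

duty β = stance ticks per leg = 5
FL: stance ticks = 5; W→S at t=3 → φ=5
FR: stance ticks = 5; W→S at t=0 → φ=0
RL: stance ticks = 5; W→S at t=2 → φ=6
RR: stance ticks = 5; W→S at t=5 → φ=3


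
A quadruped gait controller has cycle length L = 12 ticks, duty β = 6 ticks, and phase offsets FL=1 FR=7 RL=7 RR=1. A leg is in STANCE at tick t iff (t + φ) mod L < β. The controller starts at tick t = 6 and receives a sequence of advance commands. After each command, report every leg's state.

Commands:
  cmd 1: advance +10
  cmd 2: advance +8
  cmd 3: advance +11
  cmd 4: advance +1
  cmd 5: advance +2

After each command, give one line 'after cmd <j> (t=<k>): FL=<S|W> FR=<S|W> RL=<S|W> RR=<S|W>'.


start t=6: FL=W FR=S RL=S RR=W
cmd 1: advance +10 → t=16, phase=(5,11,11,5) → FL=S FR=W RL=W RR=S
cmd 2: advance +8 → t=24, phase=(1,7,7,1) → FL=S FR=W RL=W RR=S
cmd 3: advance +11 → t=35, phase=(0,6,6,0) → FL=S FR=W RL=W RR=S
cmd 4: advance +1 → t=36, phase=(1,7,7,1) → FL=S FR=W RL=W RR=S
cmd 5: advance +2 → t=38, phase=(3,9,9,3) → FL=S FR=W RL=W RR=S

after cmd 1 (t=16): FL=S FR=W RL=W RR=S
after cmd 2 (t=24): FL=S FR=W RL=W RR=S
after cmd 3 (t=35): FL=S FR=W RL=W RR=S
after cmd 4 (t=36): FL=S FR=W RL=W RR=S
after cmd 5 (t=38): FL=S FR=W RL=W RR=S


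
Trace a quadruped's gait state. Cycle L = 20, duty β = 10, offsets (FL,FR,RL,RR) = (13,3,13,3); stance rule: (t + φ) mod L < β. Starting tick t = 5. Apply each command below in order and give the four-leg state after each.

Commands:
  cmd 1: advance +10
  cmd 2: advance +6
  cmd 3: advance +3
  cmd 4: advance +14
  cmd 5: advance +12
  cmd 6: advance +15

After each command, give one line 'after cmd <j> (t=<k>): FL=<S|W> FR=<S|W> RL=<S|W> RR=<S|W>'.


start t=5: FL=W FR=S RL=W RR=S
cmd 1: advance +10 → t=15, phase=(8,18,8,18) → FL=S FR=W RL=S RR=W
cmd 2: advance +6 → t=21, phase=(14,4,14,4) → FL=W FR=S RL=W RR=S
cmd 3: advance +3 → t=24, phase=(17,7,17,7) → FL=W FR=S RL=W RR=S
cmd 4: advance +14 → t=38, phase=(11,1,11,1) → FL=W FR=S RL=W RR=S
cmd 5: advance +12 → t=50, phase=(3,13,3,13) → FL=S FR=W RL=S RR=W
cmd 6: advance +15 → t=65, phase=(18,8,18,8) → FL=W FR=S RL=W RR=S

after cmd 1 (t=15): FL=S FR=W RL=S RR=W
after cmd 2 (t=21): FL=W FR=S RL=W RR=S
after cmd 3 (t=24): FL=W FR=S RL=W RR=S
after cmd 4 (t=38): FL=W FR=S RL=W RR=S
after cmd 5 (t=50): FL=S FR=W RL=S RR=W
after cmd 6 (t=65): FL=W FR=S RL=W RR=S


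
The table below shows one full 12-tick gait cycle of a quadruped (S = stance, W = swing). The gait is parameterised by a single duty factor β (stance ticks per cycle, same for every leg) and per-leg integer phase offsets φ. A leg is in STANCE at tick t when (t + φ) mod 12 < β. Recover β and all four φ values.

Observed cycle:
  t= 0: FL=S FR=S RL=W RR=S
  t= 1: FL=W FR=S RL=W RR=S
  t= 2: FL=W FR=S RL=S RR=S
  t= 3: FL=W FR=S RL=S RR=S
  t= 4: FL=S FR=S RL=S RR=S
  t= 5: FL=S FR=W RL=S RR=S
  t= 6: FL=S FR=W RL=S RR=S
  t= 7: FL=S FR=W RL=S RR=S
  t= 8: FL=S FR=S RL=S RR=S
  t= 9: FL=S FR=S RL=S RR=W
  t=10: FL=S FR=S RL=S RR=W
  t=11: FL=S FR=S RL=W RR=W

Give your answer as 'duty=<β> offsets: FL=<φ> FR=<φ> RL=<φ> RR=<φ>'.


duty=9 offsets: FL=8 FR=4 RL=10 RR=0

duty β = stance ticks per leg = 9
FL: stance ticks = 9; W→S at t=4 → φ=8
FR: stance ticks = 9; W→S at t=8 → φ=4
RL: stance ticks = 9; W→S at t=2 → φ=10
RR: stance ticks = 9; W→S at t=0 → φ=0


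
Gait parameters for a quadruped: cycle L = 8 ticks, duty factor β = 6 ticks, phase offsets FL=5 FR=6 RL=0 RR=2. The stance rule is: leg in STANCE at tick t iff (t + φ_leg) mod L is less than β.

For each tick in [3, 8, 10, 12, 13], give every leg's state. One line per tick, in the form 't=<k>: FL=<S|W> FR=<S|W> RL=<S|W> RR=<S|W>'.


t=3: FL=S FR=S RL=S RR=S
t=8: FL=S FR=W RL=S RR=S
t=10: FL=W FR=S RL=S RR=S
t=12: FL=S FR=S RL=S RR=W
t=13: FL=S FR=S RL=S RR=W

t=3: phase=(0,1,3,5) vs β=6 → FL=S FR=S RL=S RR=S
t=8: phase=(5,6,0,2) vs β=6 → FL=S FR=W RL=S RR=S
t=10: phase=(7,0,2,4) vs β=6 → FL=W FR=S RL=S RR=S
t=12: phase=(1,2,4,6) vs β=6 → FL=S FR=S RL=S RR=W
t=13: phase=(2,3,5,7) vs β=6 → FL=S FR=S RL=S RR=W


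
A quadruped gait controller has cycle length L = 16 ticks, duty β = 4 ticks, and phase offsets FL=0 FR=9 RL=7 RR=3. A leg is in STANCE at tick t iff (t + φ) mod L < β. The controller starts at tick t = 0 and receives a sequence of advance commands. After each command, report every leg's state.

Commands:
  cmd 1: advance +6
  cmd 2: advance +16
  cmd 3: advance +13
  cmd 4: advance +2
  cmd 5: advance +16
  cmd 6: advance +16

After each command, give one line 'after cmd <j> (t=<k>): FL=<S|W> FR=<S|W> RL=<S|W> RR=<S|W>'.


start t=0: FL=S FR=W RL=W RR=S
cmd 1: advance +6 → t=6, phase=(6,15,13,9) → FL=W FR=W RL=W RR=W
cmd 2: advance +16 → t=22, phase=(6,15,13,9) → FL=W FR=W RL=W RR=W
cmd 3: advance +13 → t=35, phase=(3,12,10,6) → FL=S FR=W RL=W RR=W
cmd 4: advance +2 → t=37, phase=(5,14,12,8) → FL=W FR=W RL=W RR=W
cmd 5: advance +16 → t=53, phase=(5,14,12,8) → FL=W FR=W RL=W RR=W
cmd 6: advance +16 → t=69, phase=(5,14,12,8) → FL=W FR=W RL=W RR=W

after cmd 1 (t=6): FL=W FR=W RL=W RR=W
after cmd 2 (t=22): FL=W FR=W RL=W RR=W
after cmd 3 (t=35): FL=S FR=W RL=W RR=W
after cmd 4 (t=37): FL=W FR=W RL=W RR=W
after cmd 5 (t=53): FL=W FR=W RL=W RR=W
after cmd 6 (t=69): FL=W FR=W RL=W RR=W


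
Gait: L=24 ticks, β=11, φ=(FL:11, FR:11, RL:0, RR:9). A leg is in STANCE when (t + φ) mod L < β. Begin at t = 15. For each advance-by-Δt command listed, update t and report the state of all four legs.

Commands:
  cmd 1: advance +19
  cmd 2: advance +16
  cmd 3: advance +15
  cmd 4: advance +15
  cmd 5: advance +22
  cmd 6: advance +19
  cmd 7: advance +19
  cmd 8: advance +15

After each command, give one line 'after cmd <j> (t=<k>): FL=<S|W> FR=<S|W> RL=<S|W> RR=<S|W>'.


after cmd 1 (t=34): FL=W FR=W RL=S RR=W
after cmd 2 (t=50): FL=W FR=W RL=S RR=W
after cmd 3 (t=65): FL=S FR=S RL=W RR=S
after cmd 4 (t=80): FL=W FR=W RL=S RR=W
after cmd 5 (t=102): FL=W FR=W RL=S RR=W
after cmd 6 (t=121): FL=W FR=W RL=S RR=S
after cmd 7 (t=140): FL=S FR=S RL=W RR=S
after cmd 8 (t=155): FL=W FR=W RL=W RR=W

start t=15: FL=S FR=S RL=W RR=S
cmd 1: advance +19 → t=34, phase=(21,21,10,19) → FL=W FR=W RL=S RR=W
cmd 2: advance +16 → t=50, phase=(13,13,2,11) → FL=W FR=W RL=S RR=W
cmd 3: advance +15 → t=65, phase=(4,4,17,2) → FL=S FR=S RL=W RR=S
cmd 4: advance +15 → t=80, phase=(19,19,8,17) → FL=W FR=W RL=S RR=W
cmd 5: advance +22 → t=102, phase=(17,17,6,15) → FL=W FR=W RL=S RR=W
cmd 6: advance +19 → t=121, phase=(12,12,1,10) → FL=W FR=W RL=S RR=S
cmd 7: advance +19 → t=140, phase=(7,7,20,5) → FL=S FR=S RL=W RR=S
cmd 8: advance +15 → t=155, phase=(22,22,11,20) → FL=W FR=W RL=W RR=W


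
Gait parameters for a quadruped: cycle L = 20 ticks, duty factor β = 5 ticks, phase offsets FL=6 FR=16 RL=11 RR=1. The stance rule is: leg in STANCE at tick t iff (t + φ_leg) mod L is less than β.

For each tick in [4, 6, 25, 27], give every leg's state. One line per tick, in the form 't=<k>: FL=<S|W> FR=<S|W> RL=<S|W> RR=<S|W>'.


t=4: phase=(10,0,15,5) vs β=5 → FL=W FR=S RL=W RR=W
t=6: phase=(12,2,17,7) vs β=5 → FL=W FR=S RL=W RR=W
t=25: phase=(11,1,16,6) vs β=5 → FL=W FR=S RL=W RR=W
t=27: phase=(13,3,18,8) vs β=5 → FL=W FR=S RL=W RR=W

t=4: FL=W FR=S RL=W RR=W
t=6: FL=W FR=S RL=W RR=W
t=25: FL=W FR=S RL=W RR=W
t=27: FL=W FR=S RL=W RR=W


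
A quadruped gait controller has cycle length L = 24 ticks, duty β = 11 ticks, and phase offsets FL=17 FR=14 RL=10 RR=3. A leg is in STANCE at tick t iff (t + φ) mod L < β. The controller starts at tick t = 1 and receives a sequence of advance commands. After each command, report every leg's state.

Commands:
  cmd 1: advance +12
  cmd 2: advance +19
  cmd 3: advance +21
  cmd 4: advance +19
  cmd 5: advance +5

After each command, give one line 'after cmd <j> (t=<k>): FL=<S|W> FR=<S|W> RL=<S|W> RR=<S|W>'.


start t=1: FL=W FR=W RL=W RR=S
cmd 1: advance +12 → t=13, phase=(6,3,23,16) → FL=S FR=S RL=W RR=W
cmd 2: advance +19 → t=32, phase=(1,22,18,11) → FL=S FR=W RL=W RR=W
cmd 3: advance +21 → t=53, phase=(22,19,15,8) → FL=W FR=W RL=W RR=S
cmd 4: advance +19 → t=72, phase=(17,14,10,3) → FL=W FR=W RL=S RR=S
cmd 5: advance +5 → t=77, phase=(22,19,15,8) → FL=W FR=W RL=W RR=S

after cmd 1 (t=13): FL=S FR=S RL=W RR=W
after cmd 2 (t=32): FL=S FR=W RL=W RR=W
after cmd 3 (t=53): FL=W FR=W RL=W RR=S
after cmd 4 (t=72): FL=W FR=W RL=S RR=S
after cmd 5 (t=77): FL=W FR=W RL=W RR=S


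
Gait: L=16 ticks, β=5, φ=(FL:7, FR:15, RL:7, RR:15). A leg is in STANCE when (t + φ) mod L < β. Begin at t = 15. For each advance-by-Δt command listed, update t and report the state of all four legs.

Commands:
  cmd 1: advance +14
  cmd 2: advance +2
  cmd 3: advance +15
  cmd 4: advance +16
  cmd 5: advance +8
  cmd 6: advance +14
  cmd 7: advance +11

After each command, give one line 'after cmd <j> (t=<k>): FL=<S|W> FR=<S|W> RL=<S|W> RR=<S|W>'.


start t=15: FL=W FR=W RL=W RR=W
cmd 1: advance +14 → t=29, phase=(4,12,4,12) → FL=S FR=W RL=S RR=W
cmd 2: advance +2 → t=31, phase=(6,14,6,14) → FL=W FR=W RL=W RR=W
cmd 3: advance +15 → t=46, phase=(5,13,5,13) → FL=W FR=W RL=W RR=W
cmd 4: advance +16 → t=62, phase=(5,13,5,13) → FL=W FR=W RL=W RR=W
cmd 5: advance +8 → t=70, phase=(13,5,13,5) → FL=W FR=W RL=W RR=W
cmd 6: advance +14 → t=84, phase=(11,3,11,3) → FL=W FR=S RL=W RR=S
cmd 7: advance +11 → t=95, phase=(6,14,6,14) → FL=W FR=W RL=W RR=W

after cmd 1 (t=29): FL=S FR=W RL=S RR=W
after cmd 2 (t=31): FL=W FR=W RL=W RR=W
after cmd 3 (t=46): FL=W FR=W RL=W RR=W
after cmd 4 (t=62): FL=W FR=W RL=W RR=W
after cmd 5 (t=70): FL=W FR=W RL=W RR=W
after cmd 6 (t=84): FL=W FR=S RL=W RR=S
after cmd 7 (t=95): FL=W FR=W RL=W RR=W


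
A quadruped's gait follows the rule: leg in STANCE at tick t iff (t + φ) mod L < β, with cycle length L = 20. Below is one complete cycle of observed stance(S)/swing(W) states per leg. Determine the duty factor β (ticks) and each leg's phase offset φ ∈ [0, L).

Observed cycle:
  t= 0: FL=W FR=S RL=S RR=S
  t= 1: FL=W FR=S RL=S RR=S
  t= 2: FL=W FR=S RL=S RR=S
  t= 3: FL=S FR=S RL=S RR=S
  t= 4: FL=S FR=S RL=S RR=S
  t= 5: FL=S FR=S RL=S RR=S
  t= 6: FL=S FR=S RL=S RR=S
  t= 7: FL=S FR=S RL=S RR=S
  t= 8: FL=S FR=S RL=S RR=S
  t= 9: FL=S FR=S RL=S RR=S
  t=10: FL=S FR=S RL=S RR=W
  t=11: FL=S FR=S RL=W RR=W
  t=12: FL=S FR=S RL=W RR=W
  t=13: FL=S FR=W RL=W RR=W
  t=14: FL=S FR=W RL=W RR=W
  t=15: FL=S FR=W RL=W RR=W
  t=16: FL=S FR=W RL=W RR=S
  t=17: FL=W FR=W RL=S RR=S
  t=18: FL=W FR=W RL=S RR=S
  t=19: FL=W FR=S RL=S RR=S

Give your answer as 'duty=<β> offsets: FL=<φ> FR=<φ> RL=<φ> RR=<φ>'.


duty β = stance ticks per leg = 14
FL: stance ticks = 14; W→S at t=3 → φ=17
FR: stance ticks = 14; W→S at t=19 → φ=1
RL: stance ticks = 14; W→S at t=17 → φ=3
RR: stance ticks = 14; W→S at t=16 → φ=4

duty=14 offsets: FL=17 FR=1 RL=3 RR=4
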